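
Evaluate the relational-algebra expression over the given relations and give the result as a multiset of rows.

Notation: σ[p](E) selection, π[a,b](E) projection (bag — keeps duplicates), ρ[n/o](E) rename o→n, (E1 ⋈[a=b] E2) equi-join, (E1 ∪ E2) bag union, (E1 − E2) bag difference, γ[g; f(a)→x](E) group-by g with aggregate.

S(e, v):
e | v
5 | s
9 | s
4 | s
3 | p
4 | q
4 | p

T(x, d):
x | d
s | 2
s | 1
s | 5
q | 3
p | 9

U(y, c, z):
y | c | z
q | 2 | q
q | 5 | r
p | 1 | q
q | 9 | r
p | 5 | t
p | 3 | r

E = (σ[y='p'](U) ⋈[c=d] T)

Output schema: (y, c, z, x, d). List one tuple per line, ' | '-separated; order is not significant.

Stepwise |·|:
  U → 6
  σ[y='p'](U) → 3
  T → 5
  (σ[y='p'](U) ⋈[c=d] T) → 3

== RESULT ==
y | c | z | x | d
p | 1 | q | s | 1
p | 3 | r | q | 3
p | 5 | t | s | 5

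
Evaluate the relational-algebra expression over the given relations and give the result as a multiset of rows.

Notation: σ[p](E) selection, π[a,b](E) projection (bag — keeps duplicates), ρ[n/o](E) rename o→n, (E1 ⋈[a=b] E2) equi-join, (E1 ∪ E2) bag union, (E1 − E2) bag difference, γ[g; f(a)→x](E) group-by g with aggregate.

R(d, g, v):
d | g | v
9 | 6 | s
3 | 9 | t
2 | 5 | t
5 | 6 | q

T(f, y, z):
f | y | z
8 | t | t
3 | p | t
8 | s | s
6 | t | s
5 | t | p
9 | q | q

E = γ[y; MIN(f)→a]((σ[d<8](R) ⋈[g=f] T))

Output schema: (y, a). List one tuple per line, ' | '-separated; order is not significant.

Subexpression sizes:
  R → 4
  σ[d<8](R) → 3
  T → 6
  (σ[d<8](R) ⋈[g=f] T) → 3
  γ[y; MIN(f)→a]((σ[d<8](R) ⋈[g=f] T)) → 2

== RESULT ==
y | a
q | 9
t | 5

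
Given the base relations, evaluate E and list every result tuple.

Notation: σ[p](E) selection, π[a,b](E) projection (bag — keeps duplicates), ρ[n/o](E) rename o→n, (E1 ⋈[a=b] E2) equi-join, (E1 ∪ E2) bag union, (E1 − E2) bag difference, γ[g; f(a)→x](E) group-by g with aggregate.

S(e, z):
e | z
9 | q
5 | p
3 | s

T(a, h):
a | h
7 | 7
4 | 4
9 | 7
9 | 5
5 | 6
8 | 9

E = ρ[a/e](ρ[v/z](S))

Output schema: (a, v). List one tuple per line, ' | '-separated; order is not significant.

Subexpression sizes:
  S → 3
  ρ[v/z](S) → 3
  ρ[a/e](ρ[v/z](S)) → 3

== RESULT ==
a | v
3 | s
5 | p
9 | q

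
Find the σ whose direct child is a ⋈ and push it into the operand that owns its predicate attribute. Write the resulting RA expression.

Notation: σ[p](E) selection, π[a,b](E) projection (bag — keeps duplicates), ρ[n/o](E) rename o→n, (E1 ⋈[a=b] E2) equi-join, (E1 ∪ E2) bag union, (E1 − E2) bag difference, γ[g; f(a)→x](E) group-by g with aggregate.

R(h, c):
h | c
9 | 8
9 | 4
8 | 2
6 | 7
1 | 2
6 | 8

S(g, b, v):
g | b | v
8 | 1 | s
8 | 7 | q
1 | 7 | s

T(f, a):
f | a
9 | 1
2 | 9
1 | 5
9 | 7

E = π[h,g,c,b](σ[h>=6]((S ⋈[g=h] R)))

σ filters on h, owned by the right side.
E' = π[h,g,c,b]((S ⋈[g=h] σ[h>=6](R)))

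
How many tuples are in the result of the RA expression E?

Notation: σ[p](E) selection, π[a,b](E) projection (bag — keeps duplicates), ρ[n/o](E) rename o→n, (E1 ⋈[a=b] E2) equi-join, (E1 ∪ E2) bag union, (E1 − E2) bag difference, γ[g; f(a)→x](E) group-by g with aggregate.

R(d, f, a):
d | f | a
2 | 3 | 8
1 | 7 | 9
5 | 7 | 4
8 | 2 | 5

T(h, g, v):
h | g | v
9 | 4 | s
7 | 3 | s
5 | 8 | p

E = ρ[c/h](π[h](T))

Stepwise |·|:
  T → 3
  π[h](T) → 3
  ρ[c/h](π[h](T)) → 3

|E| = 3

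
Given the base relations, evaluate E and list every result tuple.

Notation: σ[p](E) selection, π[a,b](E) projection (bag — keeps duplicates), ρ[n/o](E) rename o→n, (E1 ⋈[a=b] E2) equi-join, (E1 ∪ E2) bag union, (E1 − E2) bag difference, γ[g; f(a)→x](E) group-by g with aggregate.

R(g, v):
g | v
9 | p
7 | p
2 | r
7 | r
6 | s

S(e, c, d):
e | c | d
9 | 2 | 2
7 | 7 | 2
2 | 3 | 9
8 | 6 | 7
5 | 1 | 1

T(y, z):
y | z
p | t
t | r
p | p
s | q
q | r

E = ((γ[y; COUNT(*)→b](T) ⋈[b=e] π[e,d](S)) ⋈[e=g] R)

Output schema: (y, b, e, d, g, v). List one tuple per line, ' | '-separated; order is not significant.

Per-node cardinality:
  T → 5
  γ[y; COUNT(*)→b](T) → 4
  S → 5
  π[e,d](S) → 5
  (γ[y; COUNT(*)→b](T) ⋈[b=e] π[e,d](S)) → 1
  R → 5
  ((γ[y; COUNT(*)→b](T) ⋈[b=e] π[e,d](S)) ⋈[e=g] R) → 1

== RESULT ==
y | b | e | d | g | v
p | 2 | 2 | 9 | 2 | r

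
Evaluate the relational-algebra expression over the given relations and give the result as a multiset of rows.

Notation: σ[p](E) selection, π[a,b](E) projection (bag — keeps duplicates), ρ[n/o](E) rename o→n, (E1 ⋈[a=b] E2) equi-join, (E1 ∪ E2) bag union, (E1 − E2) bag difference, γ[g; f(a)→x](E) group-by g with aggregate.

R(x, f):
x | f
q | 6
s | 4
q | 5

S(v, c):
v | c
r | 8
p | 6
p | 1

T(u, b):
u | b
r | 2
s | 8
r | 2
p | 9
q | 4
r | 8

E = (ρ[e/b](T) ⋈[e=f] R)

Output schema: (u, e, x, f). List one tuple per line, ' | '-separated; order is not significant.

Per-node cardinality:
  T → 6
  ρ[e/b](T) → 6
  R → 3
  (ρ[e/b](T) ⋈[e=f] R) → 1

== RESULT ==
u | e | x | f
q | 4 | s | 4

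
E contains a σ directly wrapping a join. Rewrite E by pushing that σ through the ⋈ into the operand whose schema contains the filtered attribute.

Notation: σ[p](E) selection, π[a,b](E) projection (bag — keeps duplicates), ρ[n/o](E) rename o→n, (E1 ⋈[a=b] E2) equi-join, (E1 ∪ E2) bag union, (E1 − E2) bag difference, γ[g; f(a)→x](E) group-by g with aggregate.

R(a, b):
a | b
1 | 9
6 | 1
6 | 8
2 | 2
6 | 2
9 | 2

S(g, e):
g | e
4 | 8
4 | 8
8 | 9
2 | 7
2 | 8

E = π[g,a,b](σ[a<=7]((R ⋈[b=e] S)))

σ filters on a, owned by the left side.
E' = π[g,a,b]((σ[a<=7](R) ⋈[b=e] S))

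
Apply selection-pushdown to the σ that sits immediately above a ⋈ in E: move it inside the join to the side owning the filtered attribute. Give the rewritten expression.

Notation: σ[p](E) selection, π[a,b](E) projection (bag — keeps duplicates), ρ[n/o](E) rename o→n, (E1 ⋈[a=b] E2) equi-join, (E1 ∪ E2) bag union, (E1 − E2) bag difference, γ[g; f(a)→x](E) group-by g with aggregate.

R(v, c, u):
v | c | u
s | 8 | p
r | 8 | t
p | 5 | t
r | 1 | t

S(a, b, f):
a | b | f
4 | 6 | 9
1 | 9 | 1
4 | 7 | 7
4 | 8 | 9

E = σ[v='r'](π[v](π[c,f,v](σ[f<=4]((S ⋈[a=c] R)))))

σ filters on f, owned by the left side.
E' = σ[v='r'](π[v](π[c,f,v]((σ[f<=4](S) ⋈[a=c] R))))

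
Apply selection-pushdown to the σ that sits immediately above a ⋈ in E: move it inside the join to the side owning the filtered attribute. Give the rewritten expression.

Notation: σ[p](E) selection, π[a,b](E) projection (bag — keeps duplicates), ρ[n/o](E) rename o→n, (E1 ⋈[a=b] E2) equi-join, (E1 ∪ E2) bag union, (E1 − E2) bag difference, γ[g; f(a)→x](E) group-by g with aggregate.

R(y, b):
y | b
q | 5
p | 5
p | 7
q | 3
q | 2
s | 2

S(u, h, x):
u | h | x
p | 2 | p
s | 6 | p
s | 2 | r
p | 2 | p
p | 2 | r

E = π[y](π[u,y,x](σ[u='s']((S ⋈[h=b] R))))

σ filters on u, owned by the left side.
E' = π[y](π[u,y,x]((σ[u='s'](S) ⋈[h=b] R)))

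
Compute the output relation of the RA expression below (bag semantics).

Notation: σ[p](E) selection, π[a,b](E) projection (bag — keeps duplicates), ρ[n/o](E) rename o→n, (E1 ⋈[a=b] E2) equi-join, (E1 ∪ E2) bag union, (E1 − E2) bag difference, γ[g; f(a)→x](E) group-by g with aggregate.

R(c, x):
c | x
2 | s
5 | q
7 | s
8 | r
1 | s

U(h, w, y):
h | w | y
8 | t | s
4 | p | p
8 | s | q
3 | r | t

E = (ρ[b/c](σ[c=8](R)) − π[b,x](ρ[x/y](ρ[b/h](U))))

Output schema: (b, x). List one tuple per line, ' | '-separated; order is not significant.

Per-node cardinality:
  R → 5
  σ[c=8](R) → 1
  ρ[b/c](σ[c=8](R)) → 1
  U → 4
  ρ[b/h](U) → 4
  ρ[x/y](ρ[b/h](U)) → 4
  π[b,x](ρ[x/y](ρ[b/h](U))) → 4
  (ρ[b/c](σ[c=8](R)) − π[b,x](ρ[x/y](ρ[b/h](U)))) → 1

== RESULT ==
b | x
8 | r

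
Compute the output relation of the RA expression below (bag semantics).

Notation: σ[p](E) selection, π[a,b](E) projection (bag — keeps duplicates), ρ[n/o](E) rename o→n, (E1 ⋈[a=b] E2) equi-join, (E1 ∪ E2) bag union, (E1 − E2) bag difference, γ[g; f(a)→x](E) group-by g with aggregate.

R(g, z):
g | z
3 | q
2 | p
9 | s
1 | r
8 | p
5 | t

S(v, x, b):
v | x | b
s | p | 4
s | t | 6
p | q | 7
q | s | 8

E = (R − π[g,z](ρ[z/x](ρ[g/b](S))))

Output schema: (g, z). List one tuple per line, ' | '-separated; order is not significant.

Stepwise |·|:
  R → 6
  S → 4
  ρ[g/b](S) → 4
  ρ[z/x](ρ[g/b](S)) → 4
  π[g,z](ρ[z/x](ρ[g/b](S))) → 4
  (R − π[g,z](ρ[z/x](ρ[g/b](S)))) → 6

== RESULT ==
g | z
1 | r
2 | p
3 | q
5 | t
8 | p
9 | s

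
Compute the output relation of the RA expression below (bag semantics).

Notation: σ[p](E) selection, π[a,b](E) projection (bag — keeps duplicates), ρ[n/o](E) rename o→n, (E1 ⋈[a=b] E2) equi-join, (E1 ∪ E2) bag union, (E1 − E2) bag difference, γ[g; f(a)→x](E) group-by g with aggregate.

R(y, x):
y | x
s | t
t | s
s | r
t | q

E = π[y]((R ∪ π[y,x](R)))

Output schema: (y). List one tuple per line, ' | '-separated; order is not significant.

Subexpression sizes:
  R → 4
  R → 4
  π[y,x](R) → 4
  (R ∪ π[y,x](R)) → 8
  π[y]((R ∪ π[y,x](R))) → 8

== RESULT ==
y
s
s
s
s
t
t
t
t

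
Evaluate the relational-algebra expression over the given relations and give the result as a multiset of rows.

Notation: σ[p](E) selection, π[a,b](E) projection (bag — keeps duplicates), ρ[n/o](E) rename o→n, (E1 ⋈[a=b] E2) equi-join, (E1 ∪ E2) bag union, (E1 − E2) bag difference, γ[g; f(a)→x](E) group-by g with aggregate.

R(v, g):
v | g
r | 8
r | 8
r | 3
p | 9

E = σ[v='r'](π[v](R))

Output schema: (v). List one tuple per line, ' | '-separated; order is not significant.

Per-node cardinality:
  R → 4
  π[v](R) → 4
  σ[v='r'](π[v](R)) → 3

== RESULT ==
v
r
r
r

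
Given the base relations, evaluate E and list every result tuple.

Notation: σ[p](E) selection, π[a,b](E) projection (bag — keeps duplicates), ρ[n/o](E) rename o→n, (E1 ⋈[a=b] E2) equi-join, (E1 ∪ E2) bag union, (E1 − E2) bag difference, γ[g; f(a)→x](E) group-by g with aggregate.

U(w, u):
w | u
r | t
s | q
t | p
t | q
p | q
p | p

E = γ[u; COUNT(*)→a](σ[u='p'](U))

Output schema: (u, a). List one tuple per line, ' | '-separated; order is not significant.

Row counts bottom-up:
  U → 6
  σ[u='p'](U) → 2
  γ[u; COUNT(*)→a](σ[u='p'](U)) → 1

== RESULT ==
u | a
p | 2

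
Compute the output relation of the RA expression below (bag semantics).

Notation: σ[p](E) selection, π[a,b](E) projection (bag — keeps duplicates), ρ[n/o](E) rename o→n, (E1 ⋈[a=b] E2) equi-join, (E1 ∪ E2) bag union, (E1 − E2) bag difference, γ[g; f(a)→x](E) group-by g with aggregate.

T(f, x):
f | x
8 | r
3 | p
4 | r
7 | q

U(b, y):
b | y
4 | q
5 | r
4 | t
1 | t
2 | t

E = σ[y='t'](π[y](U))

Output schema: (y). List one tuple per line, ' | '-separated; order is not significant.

Stepwise |·|:
  U → 5
  π[y](U) → 5
  σ[y='t'](π[y](U)) → 3

== RESULT ==
y
t
t
t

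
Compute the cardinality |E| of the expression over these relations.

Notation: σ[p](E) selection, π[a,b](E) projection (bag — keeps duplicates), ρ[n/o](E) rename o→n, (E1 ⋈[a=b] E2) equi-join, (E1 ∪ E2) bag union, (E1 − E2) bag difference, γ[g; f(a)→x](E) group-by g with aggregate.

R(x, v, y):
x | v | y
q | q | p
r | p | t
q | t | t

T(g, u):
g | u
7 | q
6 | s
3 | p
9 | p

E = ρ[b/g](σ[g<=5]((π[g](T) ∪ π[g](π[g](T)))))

Subexpression sizes:
  T → 4
  π[g](T) → 4
  T → 4
  π[g](T) → 4
  π[g](π[g](T)) → 4
  (π[g](T) ∪ π[g](π[g](T))) → 8
  σ[g<=5]((π[g](T) ∪ π[g](π[g](T)))) → 2
  ρ[b/g](σ[g<=5]((π[g](T) ∪ π[g](π[g](T))))) → 2

|E| = 2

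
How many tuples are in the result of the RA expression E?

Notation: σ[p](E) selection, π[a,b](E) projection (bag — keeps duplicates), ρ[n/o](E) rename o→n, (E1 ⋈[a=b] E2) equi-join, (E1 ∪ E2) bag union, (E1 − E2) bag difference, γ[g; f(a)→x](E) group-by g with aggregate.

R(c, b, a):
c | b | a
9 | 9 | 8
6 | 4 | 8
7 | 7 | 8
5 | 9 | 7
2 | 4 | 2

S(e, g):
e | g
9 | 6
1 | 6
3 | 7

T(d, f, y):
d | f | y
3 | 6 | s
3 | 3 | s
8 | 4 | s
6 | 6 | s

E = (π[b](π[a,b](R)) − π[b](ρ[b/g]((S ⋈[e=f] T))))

Row counts bottom-up:
  R → 5
  π[a,b](R) → 5
  π[b](π[a,b](R)) → 5
  S → 3
  T → 4
  (S ⋈[e=f] T) → 1
  ρ[b/g]((S ⋈[e=f] T)) → 1
  π[b](ρ[b/g]((S ⋈[e=f] T))) → 1
  (π[b](π[a,b](R)) − π[b](ρ[b/g]((S ⋈[e=f] T)))) → 4

|E| = 4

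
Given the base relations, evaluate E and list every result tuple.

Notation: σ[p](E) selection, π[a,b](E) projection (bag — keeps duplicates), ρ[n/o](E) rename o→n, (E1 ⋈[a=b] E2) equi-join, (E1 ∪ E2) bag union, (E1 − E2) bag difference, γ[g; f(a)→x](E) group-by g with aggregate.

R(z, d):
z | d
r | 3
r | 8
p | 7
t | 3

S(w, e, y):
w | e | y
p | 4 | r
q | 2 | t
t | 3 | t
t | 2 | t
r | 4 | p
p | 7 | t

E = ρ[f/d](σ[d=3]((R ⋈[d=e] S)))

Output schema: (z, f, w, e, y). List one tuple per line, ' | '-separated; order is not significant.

Subexpression sizes:
  R → 4
  S → 6
  (R ⋈[d=e] S) → 3
  σ[d=3]((R ⋈[d=e] S)) → 2
  ρ[f/d](σ[d=3]((R ⋈[d=e] S))) → 2

== RESULT ==
z | f | w | e | y
r | 3 | t | 3 | t
t | 3 | t | 3 | t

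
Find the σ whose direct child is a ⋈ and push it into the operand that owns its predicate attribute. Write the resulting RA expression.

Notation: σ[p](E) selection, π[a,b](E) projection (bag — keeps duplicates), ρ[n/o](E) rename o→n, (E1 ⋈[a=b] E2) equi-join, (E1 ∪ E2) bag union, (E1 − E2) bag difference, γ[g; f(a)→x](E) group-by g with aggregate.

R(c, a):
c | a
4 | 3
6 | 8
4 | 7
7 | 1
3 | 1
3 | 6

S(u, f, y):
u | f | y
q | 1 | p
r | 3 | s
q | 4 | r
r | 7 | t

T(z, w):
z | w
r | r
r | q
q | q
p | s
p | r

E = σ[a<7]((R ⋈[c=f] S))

σ filters on a, owned by the left side.
E' = (σ[a<7](R) ⋈[c=f] S)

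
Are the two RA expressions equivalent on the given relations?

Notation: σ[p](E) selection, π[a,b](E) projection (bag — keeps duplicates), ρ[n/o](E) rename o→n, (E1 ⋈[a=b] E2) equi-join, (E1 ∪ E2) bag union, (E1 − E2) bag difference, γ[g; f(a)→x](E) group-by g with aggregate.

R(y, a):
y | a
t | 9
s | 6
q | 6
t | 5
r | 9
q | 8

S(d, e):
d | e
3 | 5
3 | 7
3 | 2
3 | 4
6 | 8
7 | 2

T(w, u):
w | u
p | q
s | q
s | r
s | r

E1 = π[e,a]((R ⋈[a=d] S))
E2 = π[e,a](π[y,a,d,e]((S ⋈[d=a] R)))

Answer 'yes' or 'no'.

E1 per-node cardinality:
  R → 6
  S → 6
  (R ⋈[a=d] S) → 2
  π[e,a]((R ⋈[a=d] S)) → 2
E2 per-node cardinality:
  S → 6
  R → 6
  (S ⋈[d=a] R) → 2
  π[y,a,d,e]((S ⋈[d=a] R)) → 2
  π[e,a](π[y,a,d,e]((S ⋈[d=a] R))) → 2

E1 and E2 produce the same multiset:
e | a
8 | 6
8 | 6

yes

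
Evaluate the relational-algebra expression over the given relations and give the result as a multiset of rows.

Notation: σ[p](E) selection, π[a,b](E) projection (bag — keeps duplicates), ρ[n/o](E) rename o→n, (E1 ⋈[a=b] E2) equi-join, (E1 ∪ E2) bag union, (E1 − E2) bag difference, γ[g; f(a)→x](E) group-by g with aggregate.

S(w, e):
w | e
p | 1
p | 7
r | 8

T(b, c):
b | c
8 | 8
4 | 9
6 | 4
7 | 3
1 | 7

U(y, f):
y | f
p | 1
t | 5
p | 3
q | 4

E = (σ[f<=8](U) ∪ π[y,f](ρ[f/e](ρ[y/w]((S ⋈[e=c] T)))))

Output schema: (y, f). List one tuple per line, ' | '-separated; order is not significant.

Row counts bottom-up:
  U → 4
  σ[f<=8](U) → 4
  S → 3
  T → 5
  (S ⋈[e=c] T) → 2
  ρ[y/w]((S ⋈[e=c] T)) → 2
  ρ[f/e](ρ[y/w]((S ⋈[e=c] T))) → 2
  π[y,f](ρ[f/e](ρ[y/w]((S ⋈[e=c] T)))) → 2
  (σ[f<=8](U) ∪ π[y,f](ρ[f/e](ρ[y/w]((S ⋈[e=c] T))))) → 6

== RESULT ==
y | f
p | 1
p | 3
p | 7
q | 4
r | 8
t | 5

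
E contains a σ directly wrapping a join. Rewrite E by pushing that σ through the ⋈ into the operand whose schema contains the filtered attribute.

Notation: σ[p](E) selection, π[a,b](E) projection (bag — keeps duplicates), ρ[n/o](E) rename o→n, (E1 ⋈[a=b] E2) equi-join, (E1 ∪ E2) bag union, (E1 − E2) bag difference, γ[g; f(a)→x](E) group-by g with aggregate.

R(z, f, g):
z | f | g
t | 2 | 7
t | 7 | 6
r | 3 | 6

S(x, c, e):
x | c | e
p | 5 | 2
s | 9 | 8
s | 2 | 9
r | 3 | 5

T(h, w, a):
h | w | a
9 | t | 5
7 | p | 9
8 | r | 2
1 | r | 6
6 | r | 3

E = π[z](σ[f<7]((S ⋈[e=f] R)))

σ filters on f, owned by the right side.
E' = π[z]((S ⋈[e=f] σ[f<7](R)))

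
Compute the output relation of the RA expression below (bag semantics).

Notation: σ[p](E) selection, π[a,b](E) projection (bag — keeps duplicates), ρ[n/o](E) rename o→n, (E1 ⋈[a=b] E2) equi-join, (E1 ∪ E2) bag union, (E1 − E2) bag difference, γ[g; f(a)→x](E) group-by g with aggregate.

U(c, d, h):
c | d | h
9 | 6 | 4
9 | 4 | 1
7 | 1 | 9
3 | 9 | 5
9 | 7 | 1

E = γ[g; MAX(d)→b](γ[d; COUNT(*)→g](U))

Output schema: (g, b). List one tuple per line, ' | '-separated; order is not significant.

Stepwise |·|:
  U → 5
  γ[d; COUNT(*)→g](U) → 5
  γ[g; MAX(d)→b](γ[d; COUNT(*)→g](U)) → 1

== RESULT ==
g | b
1 | 9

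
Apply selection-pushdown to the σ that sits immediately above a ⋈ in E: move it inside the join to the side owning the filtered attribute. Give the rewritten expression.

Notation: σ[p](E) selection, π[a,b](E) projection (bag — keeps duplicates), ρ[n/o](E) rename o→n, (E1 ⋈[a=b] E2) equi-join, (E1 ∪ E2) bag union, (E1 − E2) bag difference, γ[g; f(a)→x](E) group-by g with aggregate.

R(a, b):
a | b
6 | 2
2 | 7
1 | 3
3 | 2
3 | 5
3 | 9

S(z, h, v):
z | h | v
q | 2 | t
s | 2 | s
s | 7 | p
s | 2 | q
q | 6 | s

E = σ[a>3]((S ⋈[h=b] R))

σ filters on a, owned by the right side.
E' = (S ⋈[h=b] σ[a>3](R))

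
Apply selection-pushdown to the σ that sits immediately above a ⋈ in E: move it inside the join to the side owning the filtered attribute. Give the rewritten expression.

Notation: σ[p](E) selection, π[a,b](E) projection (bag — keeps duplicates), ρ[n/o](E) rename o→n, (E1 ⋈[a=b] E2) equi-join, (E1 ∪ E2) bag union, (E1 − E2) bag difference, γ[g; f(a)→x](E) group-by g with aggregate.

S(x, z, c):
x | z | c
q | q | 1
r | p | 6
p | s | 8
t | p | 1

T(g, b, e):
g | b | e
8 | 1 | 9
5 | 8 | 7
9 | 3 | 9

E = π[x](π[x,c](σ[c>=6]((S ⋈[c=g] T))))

σ filters on c, owned by the left side.
E' = π[x](π[x,c]((σ[c>=6](S) ⋈[c=g] T)))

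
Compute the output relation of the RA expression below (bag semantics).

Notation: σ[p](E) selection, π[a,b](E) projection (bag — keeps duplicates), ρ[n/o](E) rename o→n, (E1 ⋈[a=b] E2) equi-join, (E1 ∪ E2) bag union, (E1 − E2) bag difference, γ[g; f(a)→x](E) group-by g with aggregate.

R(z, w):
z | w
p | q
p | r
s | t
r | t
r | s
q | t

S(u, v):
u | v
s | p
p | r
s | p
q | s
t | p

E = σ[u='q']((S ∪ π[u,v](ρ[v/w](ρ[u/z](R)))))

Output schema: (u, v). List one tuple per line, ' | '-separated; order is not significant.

Per-node cardinality:
  S → 5
  R → 6
  ρ[u/z](R) → 6
  ρ[v/w](ρ[u/z](R)) → 6
  π[u,v](ρ[v/w](ρ[u/z](R))) → 6
  (S ∪ π[u,v](ρ[v/w](ρ[u/z](R)))) → 11
  σ[u='q']((S ∪ π[u,v](ρ[v/w](ρ[u/z](R))))) → 2

== RESULT ==
u | v
q | s
q | t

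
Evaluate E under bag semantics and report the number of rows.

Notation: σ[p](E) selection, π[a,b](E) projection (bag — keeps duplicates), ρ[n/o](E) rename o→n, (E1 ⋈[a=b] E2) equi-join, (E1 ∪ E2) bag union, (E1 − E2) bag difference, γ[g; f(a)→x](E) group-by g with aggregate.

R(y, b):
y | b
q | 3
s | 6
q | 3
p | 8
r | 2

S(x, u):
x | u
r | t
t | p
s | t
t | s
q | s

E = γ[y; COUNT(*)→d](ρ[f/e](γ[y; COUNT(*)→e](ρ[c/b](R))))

Subexpression sizes:
  R → 5
  ρ[c/b](R) → 5
  γ[y; COUNT(*)→e](ρ[c/b](R)) → 4
  ρ[f/e](γ[y; COUNT(*)→e](ρ[c/b](R))) → 4
  γ[y; COUNT(*)→d](ρ[f/e](γ[y; COUNT(*)→e](ρ[c/b](R)))) → 4

|E| = 4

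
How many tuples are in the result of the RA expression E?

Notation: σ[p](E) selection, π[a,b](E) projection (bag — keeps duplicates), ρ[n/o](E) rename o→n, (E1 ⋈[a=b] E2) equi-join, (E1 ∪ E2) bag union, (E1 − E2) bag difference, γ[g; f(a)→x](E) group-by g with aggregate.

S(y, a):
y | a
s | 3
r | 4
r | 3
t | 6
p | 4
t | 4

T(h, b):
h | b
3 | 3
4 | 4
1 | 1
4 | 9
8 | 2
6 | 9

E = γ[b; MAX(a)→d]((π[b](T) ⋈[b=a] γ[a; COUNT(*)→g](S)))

Subexpression sizes:
  T → 6
  π[b](T) → 6
  S → 6
  γ[a; COUNT(*)→g](S) → 3
  (π[b](T) ⋈[b=a] γ[a; COUNT(*)→g](S)) → 2
  γ[b; MAX(a)→d]((π[b](T) ⋈[b=a] γ[a; COUNT(*)→g](S))) → 2

|E| = 2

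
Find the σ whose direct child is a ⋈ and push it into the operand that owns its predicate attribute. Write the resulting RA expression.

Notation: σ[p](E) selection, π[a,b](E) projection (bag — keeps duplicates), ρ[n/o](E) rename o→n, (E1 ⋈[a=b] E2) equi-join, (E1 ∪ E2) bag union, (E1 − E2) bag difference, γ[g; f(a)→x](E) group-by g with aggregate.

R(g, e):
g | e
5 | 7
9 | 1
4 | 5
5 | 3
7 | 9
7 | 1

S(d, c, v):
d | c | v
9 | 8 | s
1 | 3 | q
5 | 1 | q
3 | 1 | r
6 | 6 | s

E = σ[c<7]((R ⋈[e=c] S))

σ filters on c, owned by the right side.
E' = (R ⋈[e=c] σ[c<7](S))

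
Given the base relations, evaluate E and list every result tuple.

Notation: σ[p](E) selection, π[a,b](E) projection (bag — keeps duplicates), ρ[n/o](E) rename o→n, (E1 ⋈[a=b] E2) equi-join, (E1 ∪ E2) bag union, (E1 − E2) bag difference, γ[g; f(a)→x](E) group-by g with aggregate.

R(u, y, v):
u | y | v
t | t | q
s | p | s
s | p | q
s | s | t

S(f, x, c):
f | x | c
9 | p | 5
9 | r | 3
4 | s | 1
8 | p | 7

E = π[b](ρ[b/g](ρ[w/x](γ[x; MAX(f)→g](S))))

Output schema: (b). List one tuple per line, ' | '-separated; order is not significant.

Stepwise |·|:
  S → 4
  γ[x; MAX(f)→g](S) → 3
  ρ[w/x](γ[x; MAX(f)→g](S)) → 3
  ρ[b/g](ρ[w/x](γ[x; MAX(f)→g](S))) → 3
  π[b](ρ[b/g](ρ[w/x](γ[x; MAX(f)→g](S)))) → 3

== RESULT ==
b
4
9
9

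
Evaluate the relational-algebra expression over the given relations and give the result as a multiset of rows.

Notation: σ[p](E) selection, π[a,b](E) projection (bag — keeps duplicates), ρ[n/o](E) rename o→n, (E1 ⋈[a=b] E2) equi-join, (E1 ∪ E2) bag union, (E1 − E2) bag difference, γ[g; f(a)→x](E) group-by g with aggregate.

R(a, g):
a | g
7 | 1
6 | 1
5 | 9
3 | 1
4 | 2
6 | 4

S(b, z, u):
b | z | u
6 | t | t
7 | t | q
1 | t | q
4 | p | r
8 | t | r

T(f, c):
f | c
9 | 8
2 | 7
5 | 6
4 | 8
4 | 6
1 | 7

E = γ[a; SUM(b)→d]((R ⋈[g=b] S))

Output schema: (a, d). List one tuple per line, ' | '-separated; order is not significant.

Row counts bottom-up:
  R → 6
  S → 5
  (R ⋈[g=b] S) → 4
  γ[a; SUM(b)→d]((R ⋈[g=b] S)) → 3

== RESULT ==
a | d
3 | 1
6 | 5
7 | 1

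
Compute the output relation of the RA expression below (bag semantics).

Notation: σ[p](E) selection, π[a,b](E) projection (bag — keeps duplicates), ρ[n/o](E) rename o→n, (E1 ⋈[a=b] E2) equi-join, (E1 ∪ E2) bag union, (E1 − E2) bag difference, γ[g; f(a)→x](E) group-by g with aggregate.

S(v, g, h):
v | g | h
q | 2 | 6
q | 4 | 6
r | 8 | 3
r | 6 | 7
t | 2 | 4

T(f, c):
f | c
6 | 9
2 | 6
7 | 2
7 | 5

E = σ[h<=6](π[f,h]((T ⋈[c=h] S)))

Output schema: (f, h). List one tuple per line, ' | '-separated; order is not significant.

Row counts bottom-up:
  T → 4
  S → 5
  (T ⋈[c=h] S) → 2
  π[f,h]((T ⋈[c=h] S)) → 2
  σ[h<=6](π[f,h]((T ⋈[c=h] S))) → 2

== RESULT ==
f | h
2 | 6
2 | 6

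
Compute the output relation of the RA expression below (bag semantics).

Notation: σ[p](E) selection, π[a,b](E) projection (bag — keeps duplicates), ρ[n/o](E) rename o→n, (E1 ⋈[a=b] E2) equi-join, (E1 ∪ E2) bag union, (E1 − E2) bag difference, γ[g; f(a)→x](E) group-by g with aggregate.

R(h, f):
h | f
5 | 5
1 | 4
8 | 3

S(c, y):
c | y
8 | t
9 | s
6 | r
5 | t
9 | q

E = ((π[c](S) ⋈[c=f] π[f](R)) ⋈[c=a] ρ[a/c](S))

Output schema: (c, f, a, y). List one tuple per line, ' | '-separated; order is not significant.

Stepwise |·|:
  S → 5
  π[c](S) → 5
  R → 3
  π[f](R) → 3
  (π[c](S) ⋈[c=f] π[f](R)) → 1
  S → 5
  ρ[a/c](S) → 5
  ((π[c](S) ⋈[c=f] π[f](R)) ⋈[c=a] ρ[a/c](S)) → 1

== RESULT ==
c | f | a | y
5 | 5 | 5 | t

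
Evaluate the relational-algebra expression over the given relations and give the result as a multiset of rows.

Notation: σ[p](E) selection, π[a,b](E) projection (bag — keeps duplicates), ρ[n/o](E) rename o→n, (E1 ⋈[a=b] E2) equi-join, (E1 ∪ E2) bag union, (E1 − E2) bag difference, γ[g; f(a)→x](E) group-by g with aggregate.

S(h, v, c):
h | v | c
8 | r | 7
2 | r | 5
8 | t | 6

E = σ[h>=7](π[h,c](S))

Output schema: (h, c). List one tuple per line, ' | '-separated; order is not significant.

Subexpression sizes:
  S → 3
  π[h,c](S) → 3
  σ[h>=7](π[h,c](S)) → 2

== RESULT ==
h | c
8 | 6
8 | 7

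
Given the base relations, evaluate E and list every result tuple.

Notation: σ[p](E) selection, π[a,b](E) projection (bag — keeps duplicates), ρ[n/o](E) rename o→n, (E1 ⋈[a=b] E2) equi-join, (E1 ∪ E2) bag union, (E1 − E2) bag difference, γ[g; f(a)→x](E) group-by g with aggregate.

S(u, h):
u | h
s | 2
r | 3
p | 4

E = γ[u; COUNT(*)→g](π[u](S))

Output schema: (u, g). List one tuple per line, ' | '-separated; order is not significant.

Stepwise |·|:
  S → 3
  π[u](S) → 3
  γ[u; COUNT(*)→g](π[u](S)) → 3

== RESULT ==
u | g
p | 1
r | 1
s | 1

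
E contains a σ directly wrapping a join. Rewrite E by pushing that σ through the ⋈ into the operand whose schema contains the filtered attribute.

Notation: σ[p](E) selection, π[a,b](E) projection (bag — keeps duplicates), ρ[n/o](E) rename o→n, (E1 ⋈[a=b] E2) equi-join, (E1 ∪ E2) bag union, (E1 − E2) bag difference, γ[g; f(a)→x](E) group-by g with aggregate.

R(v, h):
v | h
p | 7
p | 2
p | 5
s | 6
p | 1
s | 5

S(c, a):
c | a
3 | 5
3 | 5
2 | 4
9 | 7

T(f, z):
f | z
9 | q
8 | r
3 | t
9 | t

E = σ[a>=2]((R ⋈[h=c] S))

σ filters on a, owned by the right side.
E' = (R ⋈[h=c] σ[a>=2](S))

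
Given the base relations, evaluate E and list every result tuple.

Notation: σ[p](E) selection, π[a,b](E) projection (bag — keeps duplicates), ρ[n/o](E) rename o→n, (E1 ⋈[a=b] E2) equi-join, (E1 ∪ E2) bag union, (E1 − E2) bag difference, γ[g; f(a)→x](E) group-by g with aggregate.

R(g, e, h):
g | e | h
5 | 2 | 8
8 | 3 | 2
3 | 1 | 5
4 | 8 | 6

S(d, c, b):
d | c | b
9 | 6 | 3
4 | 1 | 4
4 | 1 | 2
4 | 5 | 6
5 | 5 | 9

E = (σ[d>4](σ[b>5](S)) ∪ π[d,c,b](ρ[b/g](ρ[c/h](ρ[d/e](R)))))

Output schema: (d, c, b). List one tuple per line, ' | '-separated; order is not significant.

Subexpression sizes:
  S → 5
  σ[b>5](S) → 2
  σ[d>4](σ[b>5](S)) → 1
  R → 4
  ρ[d/e](R) → 4
  ρ[c/h](ρ[d/e](R)) → 4
  ρ[b/g](ρ[c/h](ρ[d/e](R))) → 4
  π[d,c,b](ρ[b/g](ρ[c/h](ρ[d/e](R)))) → 4
  (σ[d>4](σ[b>5](S)) ∪ π[d,c,b](ρ[b/g](ρ[c/h](ρ[d/e](R))))) → 5

== RESULT ==
d | c | b
1 | 5 | 3
2 | 8 | 5
3 | 2 | 8
5 | 5 | 9
8 | 6 | 4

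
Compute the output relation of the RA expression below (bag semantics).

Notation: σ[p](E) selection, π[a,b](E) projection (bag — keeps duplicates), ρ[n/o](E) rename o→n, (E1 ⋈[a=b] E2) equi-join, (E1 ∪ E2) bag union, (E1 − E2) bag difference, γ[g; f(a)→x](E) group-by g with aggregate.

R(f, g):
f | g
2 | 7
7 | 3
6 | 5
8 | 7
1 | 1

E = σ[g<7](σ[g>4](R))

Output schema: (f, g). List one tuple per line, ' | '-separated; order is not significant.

Per-node cardinality:
  R → 5
  σ[g>4](R) → 3
  σ[g<7](σ[g>4](R)) → 1

== RESULT ==
f | g
6 | 5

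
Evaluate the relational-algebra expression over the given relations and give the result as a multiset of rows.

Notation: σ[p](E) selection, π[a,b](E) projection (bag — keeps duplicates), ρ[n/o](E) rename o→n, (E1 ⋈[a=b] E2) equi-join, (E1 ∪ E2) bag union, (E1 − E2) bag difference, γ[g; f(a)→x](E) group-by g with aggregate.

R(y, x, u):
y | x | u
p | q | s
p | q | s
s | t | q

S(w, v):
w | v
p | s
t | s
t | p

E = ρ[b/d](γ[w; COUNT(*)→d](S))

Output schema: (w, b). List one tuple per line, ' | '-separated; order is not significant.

Row counts bottom-up:
  S → 3
  γ[w; COUNT(*)→d](S) → 2
  ρ[b/d](γ[w; COUNT(*)→d](S)) → 2

== RESULT ==
w | b
p | 1
t | 2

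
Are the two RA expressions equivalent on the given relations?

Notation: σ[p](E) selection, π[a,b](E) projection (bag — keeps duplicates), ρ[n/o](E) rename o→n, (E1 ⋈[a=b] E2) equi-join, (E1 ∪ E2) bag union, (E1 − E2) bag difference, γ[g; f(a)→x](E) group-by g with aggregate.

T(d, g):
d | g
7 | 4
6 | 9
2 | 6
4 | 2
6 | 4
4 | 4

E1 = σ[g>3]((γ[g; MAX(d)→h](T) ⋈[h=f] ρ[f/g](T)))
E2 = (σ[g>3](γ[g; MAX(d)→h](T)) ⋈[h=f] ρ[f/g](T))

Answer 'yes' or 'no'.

E1 stepwise |·|:
  T → 6
  γ[g; MAX(d)→h](T) → 4
  T → 6
  ρ[f/g](T) → 6
  (γ[g; MAX(d)→h](T) ⋈[h=f] ρ[f/g](T)) → 5
  σ[g>3]((γ[g; MAX(d)→h](T) ⋈[h=f] ρ[f/g](T))) → 2
E2 stepwise |·|:
  T → 6
  γ[g; MAX(d)→h](T) → 4
  σ[g>3](γ[g; MAX(d)→h](T)) → 3
  T → 6
  ρ[f/g](T) → 6
  (σ[g>3](γ[g; MAX(d)→h](T)) ⋈[h=f] ρ[f/g](T)) → 2

E1 and E2 produce the same multiset:
g | h | d | f
6 | 2 | 4 | 2
9 | 6 | 2 | 6

yes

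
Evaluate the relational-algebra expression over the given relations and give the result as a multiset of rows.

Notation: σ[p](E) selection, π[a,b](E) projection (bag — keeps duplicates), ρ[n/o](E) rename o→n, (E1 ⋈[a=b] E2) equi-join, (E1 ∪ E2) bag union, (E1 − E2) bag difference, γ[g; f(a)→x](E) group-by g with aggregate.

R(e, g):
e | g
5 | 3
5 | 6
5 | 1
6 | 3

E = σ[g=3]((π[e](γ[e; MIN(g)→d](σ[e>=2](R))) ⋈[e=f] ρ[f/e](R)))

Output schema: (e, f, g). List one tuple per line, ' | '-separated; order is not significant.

Row counts bottom-up:
  R → 4
  σ[e>=2](R) → 4
  γ[e; MIN(g)→d](σ[e>=2](R)) → 2
  π[e](γ[e; MIN(g)→d](σ[e>=2](R))) → 2
  R → 4
  ρ[f/e](R) → 4
  (π[e](γ[e; MIN(g)→d](σ[e>=2](R))) ⋈[e=f] ρ[f/e](R)) → 4
  σ[g=3]((π[e](γ[e; MIN(g)→d](σ[e>=2](R))) ⋈[e=f] ρ[f/e](R))) → 2

== RESULT ==
e | f | g
5 | 5 | 3
6 | 6 | 3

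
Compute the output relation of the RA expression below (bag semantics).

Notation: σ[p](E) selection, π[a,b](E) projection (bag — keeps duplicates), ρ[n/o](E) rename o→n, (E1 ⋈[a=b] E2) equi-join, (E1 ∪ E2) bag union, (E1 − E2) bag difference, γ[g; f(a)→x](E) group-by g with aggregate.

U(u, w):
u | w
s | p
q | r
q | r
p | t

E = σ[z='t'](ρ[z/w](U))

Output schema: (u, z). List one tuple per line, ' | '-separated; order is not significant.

Stepwise |·|:
  U → 4
  ρ[z/w](U) → 4
  σ[z='t'](ρ[z/w](U)) → 1

== RESULT ==
u | z
p | t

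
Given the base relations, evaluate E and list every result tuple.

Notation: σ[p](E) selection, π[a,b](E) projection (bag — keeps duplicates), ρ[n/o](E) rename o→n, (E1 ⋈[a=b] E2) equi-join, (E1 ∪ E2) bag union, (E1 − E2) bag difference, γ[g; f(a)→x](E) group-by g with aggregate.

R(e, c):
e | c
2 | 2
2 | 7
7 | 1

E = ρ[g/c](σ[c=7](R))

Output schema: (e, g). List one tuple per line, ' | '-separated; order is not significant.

Row counts bottom-up:
  R → 3
  σ[c=7](R) → 1
  ρ[g/c](σ[c=7](R)) → 1

== RESULT ==
e | g
2 | 7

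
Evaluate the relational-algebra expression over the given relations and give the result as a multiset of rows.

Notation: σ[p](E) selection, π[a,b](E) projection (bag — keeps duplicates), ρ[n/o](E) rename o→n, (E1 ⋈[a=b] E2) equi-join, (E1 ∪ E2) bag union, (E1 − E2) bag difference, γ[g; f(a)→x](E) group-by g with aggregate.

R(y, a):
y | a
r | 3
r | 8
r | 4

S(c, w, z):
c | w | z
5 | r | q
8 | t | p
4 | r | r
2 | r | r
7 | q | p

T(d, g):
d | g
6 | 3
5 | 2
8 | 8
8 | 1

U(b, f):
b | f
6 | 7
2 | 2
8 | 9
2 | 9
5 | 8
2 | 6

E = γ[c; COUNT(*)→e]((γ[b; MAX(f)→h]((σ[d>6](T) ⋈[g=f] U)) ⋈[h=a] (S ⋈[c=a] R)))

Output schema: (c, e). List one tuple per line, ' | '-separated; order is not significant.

Subexpression sizes:
  T → 4
  σ[d>6](T) → 2
  U → 6
  (σ[d>6](T) ⋈[g=f] U) → 1
  γ[b; MAX(f)→h]((σ[d>6](T) ⋈[g=f] U)) → 1
  S → 5
  R → 3
  (S ⋈[c=a] R) → 2
  (γ[b; MAX(f)→h]((σ[d>6](T) ⋈[g=f] U)) ⋈[h=a] (S ⋈[c=a] R)) → 1
  γ[c; COUNT(*)→e]((γ[b; MAX(f)→h]((σ[d>6](T) ⋈[g=f] U)) ⋈[h=a] (S ⋈[c=a] R))) → 1

== RESULT ==
c | e
8 | 1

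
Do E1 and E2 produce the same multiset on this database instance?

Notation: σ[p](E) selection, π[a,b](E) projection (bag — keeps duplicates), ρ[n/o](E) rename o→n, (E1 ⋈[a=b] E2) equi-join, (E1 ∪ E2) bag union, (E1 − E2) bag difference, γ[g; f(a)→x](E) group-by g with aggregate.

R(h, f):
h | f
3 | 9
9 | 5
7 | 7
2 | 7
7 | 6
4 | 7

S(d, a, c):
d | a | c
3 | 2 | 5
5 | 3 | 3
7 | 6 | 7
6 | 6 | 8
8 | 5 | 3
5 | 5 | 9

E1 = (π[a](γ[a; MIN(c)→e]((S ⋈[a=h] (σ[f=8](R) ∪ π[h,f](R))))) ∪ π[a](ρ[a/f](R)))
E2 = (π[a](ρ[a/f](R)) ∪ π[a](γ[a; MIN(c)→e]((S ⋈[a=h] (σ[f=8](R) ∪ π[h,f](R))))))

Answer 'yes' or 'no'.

E1 stepwise |·|:
  S → 6
  R → 6
  σ[f=8](R) → 0
  R → 6
  π[h,f](R) → 6
  (σ[f=8](R) ∪ π[h,f](R)) → 6
  (S ⋈[a=h] (σ[f=8](R) ∪ π[h,f](R))) → 2
  γ[a; MIN(c)→e]((S ⋈[a=h] (σ[f=8](R) ∪ π[h,f](R)))) → 2
  π[a](γ[a; MIN(c)→e]((S ⋈[a=h] (σ[f=8](R) ∪ π[h,f](R))))) → 2
  R → 6
  ρ[a/f](R) → 6
  π[a](ρ[a/f](R)) → 6
  (π[a](γ[a; MIN(c)→e]((S ⋈[a=h] (σ[f=8](R) ∪ π[h,f](R))))) ∪ π[a](ρ[a/f](R))) → 8
E2 stepwise |·|:
  R → 6
  ρ[a/f](R) → 6
  π[a](ρ[a/f](R)) → 6
  S → 6
  R → 6
  σ[f=8](R) → 0
  R → 6
  π[h,f](R) → 6
  (σ[f=8](R) ∪ π[h,f](R)) → 6
  (S ⋈[a=h] (σ[f=8](R) ∪ π[h,f](R))) → 2
  γ[a; MIN(c)→e]((S ⋈[a=h] (σ[f=8](R) ∪ π[h,f](R)))) → 2
  π[a](γ[a; MIN(c)→e]((S ⋈[a=h] (σ[f=8](R) ∪ π[h,f](R))))) → 2
  (π[a](ρ[a/f](R)) ∪ π[a](γ[a; MIN(c)→e]((S ⋈[a=h] (σ[f=8](R) ∪ π[h,f](R)))))) → 8

E1 and E2 produce the same multiset:
a
2
3
5
6
7
7
7
9

yes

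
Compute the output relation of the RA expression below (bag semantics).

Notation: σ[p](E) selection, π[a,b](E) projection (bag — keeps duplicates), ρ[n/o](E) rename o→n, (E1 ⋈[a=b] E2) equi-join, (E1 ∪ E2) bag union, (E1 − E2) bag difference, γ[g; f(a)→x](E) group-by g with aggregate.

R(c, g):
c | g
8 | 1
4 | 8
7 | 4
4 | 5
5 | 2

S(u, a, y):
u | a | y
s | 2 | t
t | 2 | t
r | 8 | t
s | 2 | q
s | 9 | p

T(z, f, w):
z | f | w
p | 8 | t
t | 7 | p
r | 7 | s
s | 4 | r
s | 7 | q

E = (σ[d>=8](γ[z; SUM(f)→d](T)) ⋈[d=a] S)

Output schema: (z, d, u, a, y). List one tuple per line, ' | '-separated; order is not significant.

Per-node cardinality:
  T → 5
  γ[z; SUM(f)→d](T) → 4
  σ[d>=8](γ[z; SUM(f)→d](T)) → 2
  S → 5
  (σ[d>=8](γ[z; SUM(f)→d](T)) ⋈[d=a] S) → 1

== RESULT ==
z | d | u | a | y
p | 8 | r | 8 | t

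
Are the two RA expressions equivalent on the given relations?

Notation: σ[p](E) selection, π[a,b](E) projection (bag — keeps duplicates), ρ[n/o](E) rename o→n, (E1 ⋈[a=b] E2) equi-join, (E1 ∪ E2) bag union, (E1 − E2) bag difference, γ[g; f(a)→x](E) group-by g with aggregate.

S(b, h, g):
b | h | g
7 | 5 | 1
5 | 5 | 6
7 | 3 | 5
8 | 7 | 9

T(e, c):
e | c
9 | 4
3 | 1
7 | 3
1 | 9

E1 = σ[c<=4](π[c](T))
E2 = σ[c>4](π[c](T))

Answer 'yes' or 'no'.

E1 row counts bottom-up:
  T → 4
  π[c](T) → 4
  σ[c<=4](π[c](T)) → 3
E2 row counts bottom-up:
  T → 4
  π[c](T) → 4
  σ[c>4](π[c](T)) → 1

E1 result:
c
1
3
4
E2 result:
c
9
Witness: (1,) appears 1× in E1 but 0× in E2.

no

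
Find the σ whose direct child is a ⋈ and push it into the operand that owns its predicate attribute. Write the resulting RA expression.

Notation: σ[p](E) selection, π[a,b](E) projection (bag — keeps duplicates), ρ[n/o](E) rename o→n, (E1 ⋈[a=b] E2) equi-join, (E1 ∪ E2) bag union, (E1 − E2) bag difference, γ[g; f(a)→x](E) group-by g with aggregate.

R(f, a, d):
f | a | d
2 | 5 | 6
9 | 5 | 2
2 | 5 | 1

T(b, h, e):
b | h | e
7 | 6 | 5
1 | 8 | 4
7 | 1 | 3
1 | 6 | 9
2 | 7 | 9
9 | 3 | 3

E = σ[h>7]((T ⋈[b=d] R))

σ filters on h, owned by the left side.
E' = (σ[h>7](T) ⋈[b=d] R)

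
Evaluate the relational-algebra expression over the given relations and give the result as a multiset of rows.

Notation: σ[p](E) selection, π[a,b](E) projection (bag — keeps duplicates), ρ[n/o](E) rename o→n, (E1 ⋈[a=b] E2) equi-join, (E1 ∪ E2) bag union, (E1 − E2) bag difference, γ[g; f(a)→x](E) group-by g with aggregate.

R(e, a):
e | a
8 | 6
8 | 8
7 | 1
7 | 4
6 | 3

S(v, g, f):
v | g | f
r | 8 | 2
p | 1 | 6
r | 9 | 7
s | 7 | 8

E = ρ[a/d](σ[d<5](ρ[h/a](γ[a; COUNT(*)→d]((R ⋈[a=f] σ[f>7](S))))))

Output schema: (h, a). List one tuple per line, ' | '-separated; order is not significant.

Per-node cardinality:
  R → 5
  S → 4
  σ[f>7](S) → 1
  (R ⋈[a=f] σ[f>7](S)) → 1
  γ[a; COUNT(*)→d]((R ⋈[a=f] σ[f>7](S))) → 1
  ρ[h/a](γ[a; COUNT(*)→d]((R ⋈[a=f] σ[f>7](S)))) → 1
  σ[d<5](ρ[h/a](γ[a; COUNT(*)→d]((R ⋈[a=f] σ[f>7](S))))) → 1
  ρ[a/d](σ[d<5](ρ[h/a](γ[a; COUNT(*)→d]((R ⋈[a=f] σ[f>7](S)))))) → 1

== RESULT ==
h | a
8 | 1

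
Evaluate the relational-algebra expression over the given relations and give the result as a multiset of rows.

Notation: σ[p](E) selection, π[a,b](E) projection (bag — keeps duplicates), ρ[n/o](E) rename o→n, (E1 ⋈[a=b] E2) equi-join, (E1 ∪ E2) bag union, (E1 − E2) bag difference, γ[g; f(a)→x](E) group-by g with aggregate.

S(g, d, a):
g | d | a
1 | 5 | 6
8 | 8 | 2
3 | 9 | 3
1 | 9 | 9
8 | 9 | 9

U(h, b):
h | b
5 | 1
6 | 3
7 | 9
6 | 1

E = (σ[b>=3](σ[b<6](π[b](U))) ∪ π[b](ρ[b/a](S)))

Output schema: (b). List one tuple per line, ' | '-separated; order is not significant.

Row counts bottom-up:
  U → 4
  π[b](U) → 4
  σ[b<6](π[b](U)) → 3
  σ[b>=3](σ[b<6](π[b](U))) → 1
  S → 5
  ρ[b/a](S) → 5
  π[b](ρ[b/a](S)) → 5
  (σ[b>=3](σ[b<6](π[b](U))) ∪ π[b](ρ[b/a](S))) → 6

== RESULT ==
b
2
3
3
6
9
9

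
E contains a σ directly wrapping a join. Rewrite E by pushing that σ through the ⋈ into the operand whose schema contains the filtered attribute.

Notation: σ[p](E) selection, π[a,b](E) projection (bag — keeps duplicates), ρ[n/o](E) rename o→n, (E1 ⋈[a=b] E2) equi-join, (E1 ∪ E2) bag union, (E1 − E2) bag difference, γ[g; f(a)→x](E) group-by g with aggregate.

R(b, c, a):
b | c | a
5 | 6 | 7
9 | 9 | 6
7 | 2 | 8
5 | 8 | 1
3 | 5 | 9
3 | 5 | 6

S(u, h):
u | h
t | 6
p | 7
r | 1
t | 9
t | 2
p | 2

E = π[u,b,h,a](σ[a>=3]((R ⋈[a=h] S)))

σ filters on a, owned by the left side.
E' = π[u,b,h,a]((σ[a>=3](R) ⋈[a=h] S))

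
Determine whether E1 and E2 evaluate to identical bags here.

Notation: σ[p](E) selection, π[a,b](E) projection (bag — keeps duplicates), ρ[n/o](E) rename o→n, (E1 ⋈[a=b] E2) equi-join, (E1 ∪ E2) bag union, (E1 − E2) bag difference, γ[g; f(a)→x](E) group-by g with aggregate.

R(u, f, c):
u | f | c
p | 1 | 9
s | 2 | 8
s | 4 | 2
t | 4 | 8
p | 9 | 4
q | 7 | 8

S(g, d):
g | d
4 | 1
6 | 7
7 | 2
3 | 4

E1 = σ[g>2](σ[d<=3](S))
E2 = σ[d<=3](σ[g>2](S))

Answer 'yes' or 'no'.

E1 row counts bottom-up:
  S → 4
  σ[d<=3](S) → 2
  σ[g>2](σ[d<=3](S)) → 2
E2 row counts bottom-up:
  S → 4
  σ[g>2](S) → 4
  σ[d<=3](σ[g>2](S)) → 2

E1 and E2 produce the same multiset:
g | d
4 | 1
7 | 2

yes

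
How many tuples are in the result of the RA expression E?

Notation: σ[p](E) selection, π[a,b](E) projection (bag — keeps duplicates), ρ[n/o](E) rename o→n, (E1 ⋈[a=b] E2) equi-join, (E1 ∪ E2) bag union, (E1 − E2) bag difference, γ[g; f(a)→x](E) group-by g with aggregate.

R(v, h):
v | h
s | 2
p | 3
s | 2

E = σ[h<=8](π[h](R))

Row counts bottom-up:
  R → 3
  π[h](R) → 3
  σ[h<=8](π[h](R)) → 3

|E| = 3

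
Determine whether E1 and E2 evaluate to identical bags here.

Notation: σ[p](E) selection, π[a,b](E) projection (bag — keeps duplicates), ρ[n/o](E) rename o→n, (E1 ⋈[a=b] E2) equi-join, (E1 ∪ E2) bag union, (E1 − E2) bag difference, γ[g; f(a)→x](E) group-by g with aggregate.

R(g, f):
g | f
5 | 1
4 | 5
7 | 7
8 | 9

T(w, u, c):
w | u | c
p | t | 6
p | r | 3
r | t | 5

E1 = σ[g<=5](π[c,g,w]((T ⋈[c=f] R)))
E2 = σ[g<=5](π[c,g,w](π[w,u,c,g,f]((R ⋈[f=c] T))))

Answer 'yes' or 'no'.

E1 stepwise |·|:
  T → 3
  R → 4
  (T ⋈[c=f] R) → 1
  π[c,g,w]((T ⋈[c=f] R)) → 1
  σ[g<=5](π[c,g,w]((T ⋈[c=f] R))) → 1
E2 stepwise |·|:
  R → 4
  T → 3
  (R ⋈[f=c] T) → 1
  π[w,u,c,g,f]((R ⋈[f=c] T)) → 1
  π[c,g,w](π[w,u,c,g,f]((R ⋈[f=c] T))) → 1
  σ[g<=5](π[c,g,w](π[w,u,c,g,f]((R ⋈[f=c] T)))) → 1

E1 and E2 produce the same multiset:
c | g | w
5 | 4 | r

yes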